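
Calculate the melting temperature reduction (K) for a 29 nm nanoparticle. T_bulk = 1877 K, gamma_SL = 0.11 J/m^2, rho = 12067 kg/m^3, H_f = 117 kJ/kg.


Radius R = 29/2 = 14.5 nm = 1.45e-08 m
Convert H_f = 117 kJ/kg = 117000 J/kg
dT = 2 * gamma_SL * T_bulk / (rho * H_f * R)
dT = 2 * 0.11 * 1877 / (12067 * 117000 * 1.45e-08)
dT = 20.2 K

20.2


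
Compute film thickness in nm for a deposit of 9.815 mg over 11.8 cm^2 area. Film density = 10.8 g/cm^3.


Convert: m = 9.815 mg = 9.8150e-06 kg, A = 11.8 cm^2 = 1.1800e-03 m^2, rho = 10.8 g/cm^3 = 10800 kg/m^3
t = m / (A * rho)
t = 9.8150e-06 / (1.1800e-03 * 10800)
t = 7.7017e-07 m = 770.2 nm

770.2


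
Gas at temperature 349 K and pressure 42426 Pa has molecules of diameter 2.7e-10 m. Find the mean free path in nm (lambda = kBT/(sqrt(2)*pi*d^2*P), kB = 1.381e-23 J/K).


Mean free path: lambda = kB*T / (sqrt(2) * pi * d^2 * P)
lambda = 1.381e-23 * 349 / (sqrt(2) * pi * (2.7e-10)^2 * 42426)
lambda = 3.50748e-07 m
lambda = 350.75 nm

350.75


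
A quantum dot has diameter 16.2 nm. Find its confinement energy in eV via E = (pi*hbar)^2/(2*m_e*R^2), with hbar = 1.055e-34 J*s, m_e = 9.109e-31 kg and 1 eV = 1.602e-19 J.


Radius R = 16.2/2 = 8.1 nm = 8.1e-09 m
E = (pi * 1.055e-34)^2 / (2 * 9.109e-31 * (8.1e-09)^2)
E(J) = 9.19039e-22
E = E(J) / 1.602e-19 = 0.0057 eV

0.0057


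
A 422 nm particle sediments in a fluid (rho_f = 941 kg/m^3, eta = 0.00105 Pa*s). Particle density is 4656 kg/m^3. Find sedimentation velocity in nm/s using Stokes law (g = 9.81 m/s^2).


Radius R = 422/2 nm = 2.11e-07 m
Density difference = 4656 - 941 = 3715 kg/m^3
v = 2 * R^2 * (rho_p - rho_f) * g / (9 * eta)
v = 2 * (2.11e-07)^2 * 3715 * 9.81 / (9 * 0.00105)
v = 3.43393e-07 m/s = 343.3926 nm/s

343.3926


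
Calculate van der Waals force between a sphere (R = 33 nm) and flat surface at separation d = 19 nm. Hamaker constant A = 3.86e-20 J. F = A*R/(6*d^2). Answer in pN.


Convert to SI: R = 33 nm = 3.3e-08 m, d = 19 nm = 1.9e-08 m
F = A * R / (6 * d^2)
F = 3.86e-20 * 3.3e-08 / (6 * (1.9e-08)^2)
F = 5.88089e-13 N = 0.588 pN

0.588


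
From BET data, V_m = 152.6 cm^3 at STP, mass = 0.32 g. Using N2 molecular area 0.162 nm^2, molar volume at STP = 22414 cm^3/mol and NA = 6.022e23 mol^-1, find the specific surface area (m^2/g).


Number of moles in monolayer = V_m / 22414 = 152.6 / 22414 = 0.00680824
Number of molecules = moles * NA = 0.00680824 * 6.022e23
SA = molecules * sigma / mass
SA = (152.6 / 22414) * 6.022e23 * 0.162e-18 / 0.32
SA = 2075.6 m^2/g

2075.6


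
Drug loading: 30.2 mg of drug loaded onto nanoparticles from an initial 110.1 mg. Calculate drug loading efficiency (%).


Drug loading efficiency = (drug loaded / drug initial) * 100
DLE = 30.2 / 110.1 * 100
DLE = 0.2743 * 100
DLE = 27.43%

27.43


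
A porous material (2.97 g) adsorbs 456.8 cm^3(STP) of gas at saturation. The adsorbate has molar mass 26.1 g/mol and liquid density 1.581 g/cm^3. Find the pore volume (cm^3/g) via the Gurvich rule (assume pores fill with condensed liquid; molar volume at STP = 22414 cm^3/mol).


Moles adsorbed n = V_ads / 22414 = 456.8 / 22414 = 2.038012e-02 mol
Liquid volume V_liq = n * M / rho_liq = 2.038012e-02 * 26.1 / 1.581 = 0.33645 cm^3
Specific pore volume V_pore = V_liq / m_sample = 0.33645 / 2.97
V_pore = 0.1133 cm^3/g

0.1133


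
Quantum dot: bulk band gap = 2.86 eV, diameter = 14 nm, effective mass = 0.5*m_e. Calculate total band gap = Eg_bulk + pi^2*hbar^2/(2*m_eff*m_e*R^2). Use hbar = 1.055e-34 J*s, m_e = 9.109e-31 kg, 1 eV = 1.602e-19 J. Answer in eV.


Radius R = 14/2 nm = 7e-09 m
Confinement energy dE = pi^2 * hbar^2 / (2 * m_eff * m_e * R^2)
dE = pi^2 * (1.055e-34)^2 / (2 * 0.5 * 9.109e-31 * (7e-09)^2) J, divided by 1.602e-19 J/eV
dE = 0.0154 eV
Total band gap = E_g(bulk) + dE = 2.86 + 0.0154 = 2.8754 eV

2.8754


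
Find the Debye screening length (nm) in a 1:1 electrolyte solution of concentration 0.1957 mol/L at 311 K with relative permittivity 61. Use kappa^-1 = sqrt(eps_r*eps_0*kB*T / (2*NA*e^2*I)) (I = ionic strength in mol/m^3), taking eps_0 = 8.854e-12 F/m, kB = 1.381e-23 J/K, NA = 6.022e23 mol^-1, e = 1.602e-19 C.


Ionic strength I = 0.1957 * 1^2 * 1000 = 195.7 mol/m^3
kappa^-1 = sqrt(61 * 8.854e-12 * 1.381e-23 * 311 / (2 * 6.022e23 * (1.602e-19)^2 * 195.7))
kappa^-1 = 0.619 nm

0.619


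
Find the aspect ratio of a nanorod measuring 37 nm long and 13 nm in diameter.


Aspect ratio AR = length / diameter
AR = 37 / 13
AR = 2.85

2.85


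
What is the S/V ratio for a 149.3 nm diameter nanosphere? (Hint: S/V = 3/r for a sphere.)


Radius r = 149.3/2 = 74.65 nm
S/V = 3 / r = 3 / 74.65
S/V = 0.0402 nm^-1

0.0402


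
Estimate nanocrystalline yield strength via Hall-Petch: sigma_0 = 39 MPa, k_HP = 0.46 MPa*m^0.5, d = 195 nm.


d = 195 nm = 1.95e-07 m
sqrt(d) = 0.000441588
Hall-Petch contribution = k / sqrt(d) = 0.46 / 0.000441588 = 1041.7 MPa
sigma = sigma_0 + k/sqrt(d) = 39 + 1041.7 = 1080.7 MPa

1080.7


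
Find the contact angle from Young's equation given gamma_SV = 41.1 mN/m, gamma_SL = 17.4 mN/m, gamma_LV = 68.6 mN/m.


cos(theta) = (gamma_SV - gamma_SL) / gamma_LV
cos(theta) = (41.1 - 17.4) / 68.6
cos(theta) = 0.345481
theta = arccos(0.345481) = 69.79 degrees

69.79


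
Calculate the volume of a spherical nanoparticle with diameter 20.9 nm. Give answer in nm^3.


Radius r = 20.9/2 = 10.45 nm
Volume V = (4/3) * pi * r^3
V = (4/3) * pi * (10.45)^3
V = 4780.11 nm^3

4780.11


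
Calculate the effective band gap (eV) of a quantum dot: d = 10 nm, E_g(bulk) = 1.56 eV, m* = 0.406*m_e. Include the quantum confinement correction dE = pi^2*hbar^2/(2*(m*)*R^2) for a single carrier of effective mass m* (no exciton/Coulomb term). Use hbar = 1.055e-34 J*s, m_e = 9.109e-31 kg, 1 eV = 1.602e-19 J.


Radius R = 10/2 nm = 5e-09 m
Confinement energy dE = pi^2 * hbar^2 / (2 * m_eff * m_e * R^2)
dE = pi^2 * (1.055e-34)^2 / (2 * 0.406 * 9.109e-31 * (5e-09)^2) J, divided by 1.602e-19 J/eV
dE = 0.0371 eV
Total band gap = E_g(bulk) + dE = 1.56 + 0.0371 = 1.5971 eV

1.5971


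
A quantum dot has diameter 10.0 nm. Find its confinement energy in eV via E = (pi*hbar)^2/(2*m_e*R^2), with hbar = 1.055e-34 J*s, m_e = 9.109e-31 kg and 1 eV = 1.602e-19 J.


Radius R = 10.0/2 = 5 nm = 5e-09 m
E = (pi * 1.055e-34)^2 / (2 * 9.109e-31 * (5e-09)^2)
E(J) = 2.41193e-21
E = E(J) / 1.602e-19 = 0.0151 eV

0.0151


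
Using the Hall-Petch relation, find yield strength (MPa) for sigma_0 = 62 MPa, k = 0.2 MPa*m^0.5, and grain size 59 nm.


d = 59 nm = 5.9e-08 m
sqrt(d) = 0.0002428992
Hall-Petch contribution = k / sqrt(d) = 0.2 / 0.0002428992 = 823.4 MPa
sigma = sigma_0 + k/sqrt(d) = 62 + 823.4 = 885.4 MPa

885.4


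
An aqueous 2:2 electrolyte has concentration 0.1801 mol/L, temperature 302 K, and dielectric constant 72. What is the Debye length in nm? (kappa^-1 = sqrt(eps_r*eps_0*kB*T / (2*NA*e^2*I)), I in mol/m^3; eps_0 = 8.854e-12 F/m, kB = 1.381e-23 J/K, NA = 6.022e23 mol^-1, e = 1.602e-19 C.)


Ionic strength I = 0.1801 * 2^2 * 1000 = 720.4 mol/m^3
kappa^-1 = sqrt(72 * 8.854e-12 * 1.381e-23 * 302 / (2 * 6.022e23 * (1.602e-19)^2 * 720.4))
kappa^-1 = 0.346 nm

0.346


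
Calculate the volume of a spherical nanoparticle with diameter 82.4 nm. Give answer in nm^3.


Radius r = 82.4/2 = 41.2 nm
Volume V = (4/3) * pi * r^3
V = (4/3) * pi * (41.2)^3
V = 292941.07 nm^3

292941.07


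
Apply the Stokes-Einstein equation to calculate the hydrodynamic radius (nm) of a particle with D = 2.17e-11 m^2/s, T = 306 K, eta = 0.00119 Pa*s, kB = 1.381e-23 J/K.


Stokes-Einstein: R = kB*T / (6*pi*eta*D)
R = 1.381e-23 * 306 / (6 * pi * 0.00119 * 2.17e-11)
R = 8.68175e-09 m = 8.68 nm

8.68


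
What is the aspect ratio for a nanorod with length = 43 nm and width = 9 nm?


Aspect ratio AR = length / diameter
AR = 43 / 9
AR = 4.78

4.78


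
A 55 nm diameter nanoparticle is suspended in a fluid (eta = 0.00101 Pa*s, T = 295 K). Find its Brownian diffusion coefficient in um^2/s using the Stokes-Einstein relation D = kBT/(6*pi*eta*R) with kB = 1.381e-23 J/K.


Radius R = 55/2 = 27.5 nm = 2.75e-08 m
D = kB*T / (6*pi*eta*R)
D = 1.381e-23 * 295 / (6 * pi * 0.00101 * 2.75e-08)
D = 7.78145e-12 m^2/s = 7.781 um^2/s

7.781


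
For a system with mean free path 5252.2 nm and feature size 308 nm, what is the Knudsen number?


Knudsen number Kn = lambda / L
Kn = 5252.2 / 308
Kn = 17.0526

17.0526


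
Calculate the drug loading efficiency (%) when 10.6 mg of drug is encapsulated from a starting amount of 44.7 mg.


Drug loading efficiency = (drug loaded / drug initial) * 100
DLE = 10.6 / 44.7 * 100
DLE = 0.2371 * 100
DLE = 23.71%

23.71


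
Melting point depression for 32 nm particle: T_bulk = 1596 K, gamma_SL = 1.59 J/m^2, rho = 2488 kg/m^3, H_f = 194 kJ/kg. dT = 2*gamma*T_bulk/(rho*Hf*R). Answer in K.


Radius R = 32/2 = 16 nm = 1.6e-08 m
Convert H_f = 194 kJ/kg = 194000 J/kg
dT = 2 * gamma_SL * T_bulk / (rho * H_f * R)
dT = 2 * 1.59 * 1596 / (2488 * 194000 * 1.6e-08)
dT = 657.2 K

657.2


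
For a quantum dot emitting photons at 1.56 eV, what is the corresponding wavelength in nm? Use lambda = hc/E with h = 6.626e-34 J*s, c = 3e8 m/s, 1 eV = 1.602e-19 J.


Convert energy: E = 1.56 eV = 1.56 * 1.602e-19 = 2.49912e-19 J
lambda = h*c / E = 6.626e-34 * 3e8 / 2.49912e-19
lambda = 7.954e-07 m = 795.4 nm

795.4


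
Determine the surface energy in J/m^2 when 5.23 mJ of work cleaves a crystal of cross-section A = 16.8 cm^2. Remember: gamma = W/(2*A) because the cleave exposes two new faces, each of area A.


Convert: A = 16.8 cm^2 = 0.00168 m^2, W = 5.23 mJ = 0.00523 J
Cleaving exposes two faces of area A, so total new surface = 2*A and gamma = W / (2*A)
gamma = 0.00523 / (2 * 0.00168)
gamma = 1.557 J/m^2

1.557


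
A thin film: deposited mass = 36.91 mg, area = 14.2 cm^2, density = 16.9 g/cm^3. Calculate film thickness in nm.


Convert: m = 36.91 mg = 3.6910e-05 kg, A = 14.2 cm^2 = 1.4200e-03 m^2, rho = 16.9 g/cm^3 = 16900 kg/m^3
t = m / (A * rho)
t = 3.6910e-05 / (1.4200e-03 * 16900)
t = 1.5380e-06 m = 1538.0 nm

1538.0


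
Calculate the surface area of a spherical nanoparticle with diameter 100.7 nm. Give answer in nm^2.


Radius r = 100.7/2 = 50.35 nm
Surface area SA = 4 * pi * r^2
SA = 4 * pi * (50.35)^2
SA = 31857.29 nm^2

31857.29


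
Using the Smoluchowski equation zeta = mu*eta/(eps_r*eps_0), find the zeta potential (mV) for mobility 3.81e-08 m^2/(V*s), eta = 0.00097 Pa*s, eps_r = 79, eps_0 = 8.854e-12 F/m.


Smoluchowski equation: zeta = mu * eta / (eps_r * eps_0)
zeta = 3.81e-08 * 0.00097 / (79 * 8.854e-12)
zeta = 0.052836 V = 52.84 mV

52.84


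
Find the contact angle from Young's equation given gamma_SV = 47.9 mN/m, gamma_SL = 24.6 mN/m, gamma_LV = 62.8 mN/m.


cos(theta) = (gamma_SV - gamma_SL) / gamma_LV
cos(theta) = (47.9 - 24.6) / 62.8
cos(theta) = 0.371019
theta = arccos(0.371019) = 68.22 degrees

68.22


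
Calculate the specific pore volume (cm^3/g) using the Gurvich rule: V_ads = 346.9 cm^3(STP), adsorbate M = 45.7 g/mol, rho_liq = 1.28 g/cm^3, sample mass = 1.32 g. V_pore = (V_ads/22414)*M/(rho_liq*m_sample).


Moles adsorbed n = V_ads / 22414 = 346.9 / 22414 = 1.547693e-02 mol
Liquid volume V_liq = n * M / rho_liq = 1.547693e-02 * 45.7 / 1.28 = 0.55257 cm^3
Specific pore volume V_pore = V_liq / m_sample = 0.55257 / 1.32
V_pore = 0.4186 cm^3/g

0.4186


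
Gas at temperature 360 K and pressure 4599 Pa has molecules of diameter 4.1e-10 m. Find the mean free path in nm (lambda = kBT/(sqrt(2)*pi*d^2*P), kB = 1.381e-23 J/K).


Mean free path: lambda = kB*T / (sqrt(2) * pi * d^2 * P)
lambda = 1.381e-23 * 360 / (sqrt(2) * pi * (4.1e-10)^2 * 4599)
lambda = 1.44744e-06 m
lambda = 1447.44 nm

1447.44


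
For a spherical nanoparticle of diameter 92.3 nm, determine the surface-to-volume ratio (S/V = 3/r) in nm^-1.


Radius r = 92.3/2 = 46.15 nm
S/V = 3 / r = 3 / 46.15
S/V = 0.065 nm^-1

0.065


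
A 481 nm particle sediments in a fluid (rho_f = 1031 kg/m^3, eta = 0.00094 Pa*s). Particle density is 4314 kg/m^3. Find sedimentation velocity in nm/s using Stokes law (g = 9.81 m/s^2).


Radius R = 481/2 nm = 2.405e-07 m
Density difference = 4314 - 1031 = 3283 kg/m^3
v = 2 * R^2 * (rho_p - rho_f) * g / (9 * eta)
v = 2 * (2.405e-07)^2 * 3283 * 9.81 / (9 * 0.00094)
v = 4.40382e-07 m/s = 440.3821 nm/s

440.3821


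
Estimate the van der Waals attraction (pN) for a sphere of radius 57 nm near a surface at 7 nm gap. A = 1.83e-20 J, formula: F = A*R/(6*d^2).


Convert to SI: R = 57 nm = 5.7e-08 m, d = 7 nm = 7e-09 m
F = A * R / (6 * d^2)
F = 1.83e-20 * 5.7e-08 / (6 * (7e-09)^2)
F = 3.54796e-12 N = 3.548 pN

3.548


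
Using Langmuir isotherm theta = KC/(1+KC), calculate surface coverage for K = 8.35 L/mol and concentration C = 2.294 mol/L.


Langmuir isotherm: theta = K*C / (1 + K*C)
K*C = 8.35 * 2.294 = 19.1549
theta = 19.1549 / (1 + 19.1549) = 19.1549 / 20.1549
theta = 0.9504

0.9504


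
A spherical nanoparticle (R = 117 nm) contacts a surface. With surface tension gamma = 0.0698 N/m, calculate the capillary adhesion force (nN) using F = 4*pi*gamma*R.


Convert radius: R = 117 nm = 1.17e-07 m
F = 4 * pi * gamma * R
F = 4 * pi * 0.0698 * 1.17e-07
F = 1.02625e-07 N = 102.6245 nN

102.6245


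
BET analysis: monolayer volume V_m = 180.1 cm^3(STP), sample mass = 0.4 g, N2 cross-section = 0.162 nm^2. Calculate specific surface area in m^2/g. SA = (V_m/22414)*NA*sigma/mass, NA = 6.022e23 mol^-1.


Number of moles in monolayer = V_m / 22414 = 180.1 / 22414 = 0.00803516
Number of molecules = moles * NA = 0.00803516 * 6.022e23
SA = molecules * sigma / mass
SA = (180.1 / 22414) * 6.022e23 * 0.162e-18 / 0.4
SA = 1959.7 m^2/g

1959.7


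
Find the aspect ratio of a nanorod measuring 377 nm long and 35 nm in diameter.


Aspect ratio AR = length / diameter
AR = 377 / 35
AR = 10.77

10.77


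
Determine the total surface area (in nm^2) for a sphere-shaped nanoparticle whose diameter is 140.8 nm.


Radius r = 140.8/2 = 70.4 nm
Surface area SA = 4 * pi * r^2
SA = 4 * pi * (70.4)^2
SA = 62280.94 nm^2

62280.94


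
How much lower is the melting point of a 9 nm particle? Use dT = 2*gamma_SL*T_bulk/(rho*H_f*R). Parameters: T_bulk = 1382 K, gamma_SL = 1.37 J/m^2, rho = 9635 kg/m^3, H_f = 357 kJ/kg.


Radius R = 9/2 = 4.5 nm = 4.5e-09 m
Convert H_f = 357 kJ/kg = 357000 J/kg
dT = 2 * gamma_SL * T_bulk / (rho * H_f * R)
dT = 2 * 1.37 * 1382 / (9635 * 357000 * 4.5e-09)
dT = 244.6 K

244.6


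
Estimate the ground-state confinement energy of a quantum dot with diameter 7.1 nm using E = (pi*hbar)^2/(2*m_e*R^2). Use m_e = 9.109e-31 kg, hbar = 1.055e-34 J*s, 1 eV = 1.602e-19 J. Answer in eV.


Radius R = 7.1/2 = 3.55 nm = 3.55e-09 m
E = (pi * 1.055e-34)^2 / (2 * 9.109e-31 * (3.55e-09)^2)
E(J) = 4.78462e-21
E = E(J) / 1.602e-19 = 0.0299 eV

0.0299


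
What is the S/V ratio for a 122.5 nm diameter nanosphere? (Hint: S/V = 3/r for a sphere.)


Radius r = 122.5/2 = 61.25 nm
S/V = 3 / r = 3 / 61.25
S/V = 0.049 nm^-1

0.049


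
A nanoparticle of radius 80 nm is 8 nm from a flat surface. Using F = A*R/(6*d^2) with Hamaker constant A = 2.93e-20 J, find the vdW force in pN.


Convert to SI: R = 80 nm = 8e-08 m, d = 8 nm = 8e-09 m
F = A * R / (6 * d^2)
F = 2.93e-20 * 8e-08 / (6 * (8e-09)^2)
F = 6.10417e-12 N = 6.104 pN

6.104


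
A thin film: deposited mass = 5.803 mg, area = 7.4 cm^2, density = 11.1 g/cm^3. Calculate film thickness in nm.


Convert: m = 5.803 mg = 5.8030e-06 kg, A = 7.4 cm^2 = 7.4000e-04 m^2, rho = 11.1 g/cm^3 = 11100 kg/m^3
t = m / (A * rho)
t = 5.8030e-06 / (7.4000e-04 * 11100)
t = 7.0648e-07 m = 706.5 nm

706.5


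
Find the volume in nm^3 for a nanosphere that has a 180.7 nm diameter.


Radius r = 180.7/2 = 90.35 nm
Volume V = (4/3) * pi * r^3
V = (4/3) * pi * (90.35)^3
V = 3089392.44 nm^3

3089392.44


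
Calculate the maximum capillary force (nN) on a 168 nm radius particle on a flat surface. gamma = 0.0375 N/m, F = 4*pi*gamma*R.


Convert radius: R = 168 nm = 1.68e-07 m
F = 4 * pi * gamma * R
F = 4 * pi * 0.0375 * 1.68e-07
F = 7.91681e-08 N = 79.1681 nN

79.1681


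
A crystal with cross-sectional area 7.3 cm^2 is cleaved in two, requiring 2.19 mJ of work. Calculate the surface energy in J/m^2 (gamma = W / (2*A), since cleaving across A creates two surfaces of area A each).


Convert: A = 7.3 cm^2 = 0.00073 m^2, W = 2.19 mJ = 0.00219 J
Cleaving exposes two faces of area A, so total new surface = 2*A and gamma = W / (2*A)
gamma = 0.00219 / (2 * 0.00073)
gamma = 1.5 J/m^2

1.5


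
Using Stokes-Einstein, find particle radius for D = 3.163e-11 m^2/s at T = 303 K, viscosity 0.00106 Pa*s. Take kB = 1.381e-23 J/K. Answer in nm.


Stokes-Einstein: R = kB*T / (6*pi*eta*D)
R = 1.381e-23 * 303 / (6 * pi * 0.00106 * 3.163e-11)
R = 6.6211e-09 m = 6.62 nm

6.62


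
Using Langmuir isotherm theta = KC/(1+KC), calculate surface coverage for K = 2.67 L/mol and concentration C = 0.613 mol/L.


Langmuir isotherm: theta = K*C / (1 + K*C)
K*C = 2.67 * 0.613 = 1.63671
theta = 1.63671 / (1 + 1.63671) = 1.63671 / 2.63671
theta = 0.6207

0.6207


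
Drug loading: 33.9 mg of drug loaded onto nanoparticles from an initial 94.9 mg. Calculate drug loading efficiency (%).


Drug loading efficiency = (drug loaded / drug initial) * 100
DLE = 33.9 / 94.9 * 100
DLE = 0.3572 * 100
DLE = 35.72%

35.72


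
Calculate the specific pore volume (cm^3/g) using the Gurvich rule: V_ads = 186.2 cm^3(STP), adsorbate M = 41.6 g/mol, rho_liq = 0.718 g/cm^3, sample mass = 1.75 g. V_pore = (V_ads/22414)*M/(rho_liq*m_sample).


Moles adsorbed n = V_ads / 22414 = 186.2 / 22414 = 8.307308e-03 mol
Liquid volume V_liq = n * M / rho_liq = 8.307308e-03 * 41.6 / 0.718 = 0.48131 cm^3
Specific pore volume V_pore = V_liq / m_sample = 0.48131 / 1.75
V_pore = 0.275 cm^3/g

0.275


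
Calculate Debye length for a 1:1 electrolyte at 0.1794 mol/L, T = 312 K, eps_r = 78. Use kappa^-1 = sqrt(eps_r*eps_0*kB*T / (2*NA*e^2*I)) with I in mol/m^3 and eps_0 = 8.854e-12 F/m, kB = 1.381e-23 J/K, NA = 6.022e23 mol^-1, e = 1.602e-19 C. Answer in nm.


Ionic strength I = 0.1794 * 1^2 * 1000 = 179.4 mol/m^3
kappa^-1 = sqrt(78 * 8.854e-12 * 1.381e-23 * 312 / (2 * 6.022e23 * (1.602e-19)^2 * 179.4))
kappa^-1 = 0.733 nm

0.733


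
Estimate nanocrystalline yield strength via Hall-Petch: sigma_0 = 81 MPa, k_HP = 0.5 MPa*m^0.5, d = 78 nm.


d = 78 nm = 7.8e-08 m
sqrt(d) = 0.0002792848
Hall-Petch contribution = k / sqrt(d) = 0.5 / 0.0002792848 = 1790.3 MPa
sigma = sigma_0 + k/sqrt(d) = 81 + 1790.3 = 1871.3 MPa

1871.3


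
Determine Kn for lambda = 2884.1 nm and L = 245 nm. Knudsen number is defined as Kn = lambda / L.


Knudsen number Kn = lambda / L
Kn = 2884.1 / 245
Kn = 11.7718

11.7718


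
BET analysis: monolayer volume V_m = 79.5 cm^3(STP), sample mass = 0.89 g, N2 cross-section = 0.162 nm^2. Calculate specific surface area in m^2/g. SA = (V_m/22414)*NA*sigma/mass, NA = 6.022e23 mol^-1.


Number of moles in monolayer = V_m / 22414 = 79.5 / 22414 = 0.00354689
Number of molecules = moles * NA = 0.00354689 * 6.022e23
SA = molecules * sigma / mass
SA = (79.5 / 22414) * 6.022e23 * 0.162e-18 / 0.89
SA = 388.8 m^2/g

388.8


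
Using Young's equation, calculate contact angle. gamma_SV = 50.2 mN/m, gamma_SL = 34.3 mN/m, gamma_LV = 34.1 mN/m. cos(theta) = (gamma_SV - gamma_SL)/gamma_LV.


cos(theta) = (gamma_SV - gamma_SL) / gamma_LV
cos(theta) = (50.2 - 34.3) / 34.1
cos(theta) = 0.466276
theta = arccos(0.466276) = 62.21 degrees

62.21


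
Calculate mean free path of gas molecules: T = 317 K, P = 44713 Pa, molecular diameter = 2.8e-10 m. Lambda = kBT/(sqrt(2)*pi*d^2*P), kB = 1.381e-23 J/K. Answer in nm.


Mean free path: lambda = kB*T / (sqrt(2) * pi * d^2 * P)
lambda = 1.381e-23 * 317 / (sqrt(2) * pi * (2.8e-10)^2 * 44713)
lambda = 2.81085e-07 m
lambda = 281.09 nm

281.09


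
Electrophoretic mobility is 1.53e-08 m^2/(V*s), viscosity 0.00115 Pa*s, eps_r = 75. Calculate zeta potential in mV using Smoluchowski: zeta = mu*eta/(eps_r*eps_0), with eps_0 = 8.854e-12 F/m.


Smoluchowski equation: zeta = mu * eta / (eps_r * eps_0)
zeta = 1.53e-08 * 0.00115 / (75 * 8.854e-12)
zeta = 0.026496 V = 26.5 mV

26.5


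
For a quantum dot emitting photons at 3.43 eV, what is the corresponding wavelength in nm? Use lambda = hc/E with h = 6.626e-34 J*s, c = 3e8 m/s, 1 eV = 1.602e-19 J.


Convert energy: E = 3.43 eV = 3.43 * 1.602e-19 = 5.49486e-19 J
lambda = h*c / E = 6.626e-34 * 3e8 / 5.49486e-19
lambda = 3.61756e-07 m = 361.8 nm

361.8


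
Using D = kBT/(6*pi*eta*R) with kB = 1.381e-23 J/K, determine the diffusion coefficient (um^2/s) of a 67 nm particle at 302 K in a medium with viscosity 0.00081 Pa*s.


Radius R = 67/2 = 33.5 nm = 3.35e-08 m
D = kB*T / (6*pi*eta*R)
D = 1.381e-23 * 302 / (6 * pi * 0.00081 * 3.35e-08)
D = 8.15398e-12 m^2/s = 8.154 um^2/s

8.154


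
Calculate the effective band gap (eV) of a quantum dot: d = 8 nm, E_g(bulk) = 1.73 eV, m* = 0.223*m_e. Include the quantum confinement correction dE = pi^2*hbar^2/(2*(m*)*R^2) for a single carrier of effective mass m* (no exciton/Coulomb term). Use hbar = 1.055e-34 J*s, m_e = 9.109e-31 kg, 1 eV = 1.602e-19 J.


Radius R = 8/2 nm = 4e-09 m
Confinement energy dE = pi^2 * hbar^2 / (2 * m_eff * m_e * R^2)
dE = pi^2 * (1.055e-34)^2 / (2 * 0.223 * 9.109e-31 * (4e-09)^2) J, divided by 1.602e-19 J/eV
dE = 0.1055 eV
Total band gap = E_g(bulk) + dE = 1.73 + 0.1055 = 1.8355 eV

1.8355


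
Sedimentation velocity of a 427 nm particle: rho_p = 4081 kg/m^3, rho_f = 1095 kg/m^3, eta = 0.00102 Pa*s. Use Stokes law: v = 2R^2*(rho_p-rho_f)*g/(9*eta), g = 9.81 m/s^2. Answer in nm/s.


Radius R = 427/2 nm = 2.135e-07 m
Density difference = 4081 - 1095 = 2986 kg/m^3
v = 2 * R^2 * (rho_p - rho_f) * g / (9 * eta)
v = 2 * (2.135e-07)^2 * 2986 * 9.81 / (9 * 0.00102)
v = 2.90899e-07 m/s = 290.8988 nm/s

290.8988


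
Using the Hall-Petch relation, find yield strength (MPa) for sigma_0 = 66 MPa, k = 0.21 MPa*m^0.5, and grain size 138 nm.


d = 138 nm = 1.38e-07 m
sqrt(d) = 0.0003714835
Hall-Petch contribution = k / sqrt(d) = 0.21 / 0.0003714835 = 565.3 MPa
sigma = sigma_0 + k/sqrt(d) = 66 + 565.3 = 631.3 MPa

631.3


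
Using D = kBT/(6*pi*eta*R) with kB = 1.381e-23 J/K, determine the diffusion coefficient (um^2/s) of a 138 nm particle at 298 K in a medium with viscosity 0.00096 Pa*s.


Radius R = 138/2 = 69 nm = 6.9e-08 m
D = kB*T / (6*pi*eta*R)
D = 1.381e-23 * 298 / (6 * pi * 0.00096 * 6.9e-08)
D = 3.29601e-12 m^2/s = 3.296 um^2/s

3.296


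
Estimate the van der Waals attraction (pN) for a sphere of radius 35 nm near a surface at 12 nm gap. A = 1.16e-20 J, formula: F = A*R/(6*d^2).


Convert to SI: R = 35 nm = 3.5e-08 m, d = 12 nm = 1.2e-08 m
F = A * R / (6 * d^2)
F = 1.16e-20 * 3.5e-08 / (6 * (1.2e-08)^2)
F = 4.69907e-13 N = 0.47 pN

0.47


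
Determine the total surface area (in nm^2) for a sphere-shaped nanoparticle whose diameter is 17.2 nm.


Radius r = 17.2/2 = 8.6 nm
Surface area SA = 4 * pi * r^2
SA = 4 * pi * (8.6)^2
SA = 929.41 nm^2

929.41


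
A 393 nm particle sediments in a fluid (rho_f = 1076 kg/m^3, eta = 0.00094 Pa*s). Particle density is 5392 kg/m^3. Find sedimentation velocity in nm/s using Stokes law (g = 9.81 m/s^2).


Radius R = 393/2 nm = 1.965e-07 m
Density difference = 5392 - 1076 = 4316 kg/m^3
v = 2 * R^2 * (rho_p - rho_f) * g / (9 * eta)
v = 2 * (1.965e-07)^2 * 4316 * 9.81 / (9 * 0.00094)
v = 3.86487e-07 m/s = 386.4873 nm/s

386.4873


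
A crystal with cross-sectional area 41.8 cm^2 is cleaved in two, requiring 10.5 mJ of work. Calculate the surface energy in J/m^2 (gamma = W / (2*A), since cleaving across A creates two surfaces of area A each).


Convert: A = 41.8 cm^2 = 0.00418 m^2, W = 10.5 mJ = 0.0105 J
Cleaving exposes two faces of area A, so total new surface = 2*A and gamma = W / (2*A)
gamma = 0.0105 / (2 * 0.00418)
gamma = 1.256 J/m^2

1.256


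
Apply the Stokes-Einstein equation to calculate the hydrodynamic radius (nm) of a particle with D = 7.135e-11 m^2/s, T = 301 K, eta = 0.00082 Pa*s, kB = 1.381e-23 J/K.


Stokes-Einstein: R = kB*T / (6*pi*eta*D)
R = 1.381e-23 * 301 / (6 * pi * 0.00082 * 7.135e-11)
R = 3.76922e-09 m = 3.77 nm

3.77


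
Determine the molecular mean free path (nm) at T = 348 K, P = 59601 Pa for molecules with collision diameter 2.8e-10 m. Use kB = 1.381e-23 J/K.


Mean free path: lambda = kB*T / (sqrt(2) * pi * d^2 * P)
lambda = 1.381e-23 * 348 / (sqrt(2) * pi * (2.8e-10)^2 * 59601)
lambda = 2.31493e-07 m
lambda = 231.49 nm

231.49


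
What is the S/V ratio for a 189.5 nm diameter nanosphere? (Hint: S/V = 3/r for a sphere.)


Radius r = 189.5/2 = 94.75 nm
S/V = 3 / r = 3 / 94.75
S/V = 0.0317 nm^-1

0.0317


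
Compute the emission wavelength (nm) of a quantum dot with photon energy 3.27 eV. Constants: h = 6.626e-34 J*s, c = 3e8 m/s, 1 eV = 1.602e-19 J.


Convert energy: E = 3.27 eV = 3.27 * 1.602e-19 = 5.23854e-19 J
lambda = h*c / E = 6.626e-34 * 3e8 / 5.23854e-19
lambda = 3.79457e-07 m = 379.5 nm

379.5


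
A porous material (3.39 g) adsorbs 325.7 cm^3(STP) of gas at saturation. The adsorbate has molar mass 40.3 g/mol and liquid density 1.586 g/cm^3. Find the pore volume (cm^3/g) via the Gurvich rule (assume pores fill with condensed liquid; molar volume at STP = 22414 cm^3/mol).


Moles adsorbed n = V_ads / 22414 = 325.7 / 22414 = 1.453110e-02 mol
Liquid volume V_liq = n * M / rho_liq = 1.453110e-02 * 40.3 / 1.586 = 0.36923 cm^3
Specific pore volume V_pore = V_liq / m_sample = 0.36923 / 3.39
V_pore = 0.1089 cm^3/g

0.1089


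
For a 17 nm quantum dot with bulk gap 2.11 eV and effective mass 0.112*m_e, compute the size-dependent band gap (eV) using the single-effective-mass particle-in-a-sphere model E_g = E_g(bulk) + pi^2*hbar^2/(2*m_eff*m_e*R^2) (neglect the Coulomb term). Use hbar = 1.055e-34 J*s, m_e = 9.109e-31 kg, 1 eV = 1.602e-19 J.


Radius R = 17/2 nm = 8.5e-09 m
Confinement energy dE = pi^2 * hbar^2 / (2 * m_eff * m_e * R^2)
dE = pi^2 * (1.055e-34)^2 / (2 * 0.112 * 9.109e-31 * (8.5e-09)^2) J, divided by 1.602e-19 J/eV
dE = 0.0465 eV
Total band gap = E_g(bulk) + dE = 2.11 + 0.0465 = 2.1565 eV

2.1565


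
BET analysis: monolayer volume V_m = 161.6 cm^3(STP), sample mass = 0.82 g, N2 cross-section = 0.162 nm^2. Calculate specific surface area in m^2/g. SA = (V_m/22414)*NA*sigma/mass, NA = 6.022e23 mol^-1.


Number of moles in monolayer = V_m / 22414 = 161.6 / 22414 = 0.00720978
Number of molecules = moles * NA = 0.00720978 * 6.022e23
SA = molecules * sigma / mass
SA = (161.6 / 22414) * 6.022e23 * 0.162e-18 / 0.82
SA = 857.8 m^2/g

857.8


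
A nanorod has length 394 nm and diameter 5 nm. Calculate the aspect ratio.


Aspect ratio AR = length / diameter
AR = 394 / 5
AR = 78.8

78.8


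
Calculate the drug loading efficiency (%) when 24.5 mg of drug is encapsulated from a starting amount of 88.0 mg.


Drug loading efficiency = (drug loaded / drug initial) * 100
DLE = 24.5 / 88.0 * 100
DLE = 0.2784 * 100
DLE = 27.84%

27.84


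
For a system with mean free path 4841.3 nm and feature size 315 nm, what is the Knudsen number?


Knudsen number Kn = lambda / L
Kn = 4841.3 / 315
Kn = 15.3692

15.3692


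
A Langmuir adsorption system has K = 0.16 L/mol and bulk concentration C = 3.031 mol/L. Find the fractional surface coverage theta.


Langmuir isotherm: theta = K*C / (1 + K*C)
K*C = 0.16 * 3.031 = 0.48496
theta = 0.48496 / (1 + 0.48496) = 0.48496 / 1.48496
theta = 0.3266

0.3266


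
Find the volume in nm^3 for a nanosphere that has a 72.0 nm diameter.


Radius r = 72.0/2 = 36 nm
Volume V = (4/3) * pi * r^3
V = (4/3) * pi * (36)^3
V = 195432.2 nm^3

195432.2


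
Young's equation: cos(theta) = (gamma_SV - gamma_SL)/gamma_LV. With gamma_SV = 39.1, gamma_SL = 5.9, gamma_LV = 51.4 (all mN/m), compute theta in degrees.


cos(theta) = (gamma_SV - gamma_SL) / gamma_LV
cos(theta) = (39.1 - 5.9) / 51.4
cos(theta) = 0.645914
theta = arccos(0.645914) = 49.77 degrees

49.77


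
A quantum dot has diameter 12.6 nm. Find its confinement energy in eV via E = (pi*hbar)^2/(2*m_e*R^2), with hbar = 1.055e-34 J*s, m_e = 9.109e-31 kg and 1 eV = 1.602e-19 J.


Radius R = 12.6/2 = 6.3 nm = 6.3e-09 m
E = (pi * 1.055e-34)^2 / (2 * 9.109e-31 * (6.3e-09)^2)
E(J) = 1.51923e-21
E = E(J) / 1.602e-19 = 0.0095 eV

0.0095


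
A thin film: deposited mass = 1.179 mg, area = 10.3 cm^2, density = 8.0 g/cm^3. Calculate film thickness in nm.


Convert: m = 1.179 mg = 1.1790e-06 kg, A = 10.3 cm^2 = 1.0300e-03 m^2, rho = 8.0 g/cm^3 = 8000 kg/m^3
t = m / (A * rho)
t = 1.1790e-06 / (1.0300e-03 * 8000)
t = 1.4308e-07 m = 143.1 nm

143.1


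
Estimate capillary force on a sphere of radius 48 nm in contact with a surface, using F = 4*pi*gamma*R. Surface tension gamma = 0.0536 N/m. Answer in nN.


Convert radius: R = 48 nm = 4.8e-08 m
F = 4 * pi * gamma * R
F = 4 * pi * 0.0536 * 4.8e-08
F = 3.23308e-08 N = 32.3308 nN

32.3308


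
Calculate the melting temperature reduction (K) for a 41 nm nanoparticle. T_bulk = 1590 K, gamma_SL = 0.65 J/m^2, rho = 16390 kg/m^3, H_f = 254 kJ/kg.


Radius R = 41/2 = 20.5 nm = 2.05e-08 m
Convert H_f = 254 kJ/kg = 254000 J/kg
dT = 2 * gamma_SL * T_bulk / (rho * H_f * R)
dT = 2 * 0.65 * 1590 / (16390 * 254000 * 2.05e-08)
dT = 24.2 K

24.2


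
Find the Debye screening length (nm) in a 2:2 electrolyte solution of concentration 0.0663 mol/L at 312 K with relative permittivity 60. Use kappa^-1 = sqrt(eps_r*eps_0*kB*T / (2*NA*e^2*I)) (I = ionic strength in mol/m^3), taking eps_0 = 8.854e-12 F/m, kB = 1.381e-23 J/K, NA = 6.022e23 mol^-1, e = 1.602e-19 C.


Ionic strength I = 0.0663 * 2^2 * 1000 = 265.2 mol/m^3
kappa^-1 = sqrt(60 * 8.854e-12 * 1.381e-23 * 312 / (2 * 6.022e23 * (1.602e-19)^2 * 265.2))
kappa^-1 = 0.528 nm

0.528


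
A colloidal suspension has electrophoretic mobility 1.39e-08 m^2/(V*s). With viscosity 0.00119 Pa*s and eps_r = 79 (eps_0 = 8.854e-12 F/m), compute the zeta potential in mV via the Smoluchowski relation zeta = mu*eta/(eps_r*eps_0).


Smoluchowski equation: zeta = mu * eta / (eps_r * eps_0)
zeta = 1.39e-08 * 0.00119 / (79 * 8.854e-12)
zeta = 0.023648 V = 23.65 mV

23.65


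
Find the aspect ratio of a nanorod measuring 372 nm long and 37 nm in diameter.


Aspect ratio AR = length / diameter
AR = 372 / 37
AR = 10.05

10.05


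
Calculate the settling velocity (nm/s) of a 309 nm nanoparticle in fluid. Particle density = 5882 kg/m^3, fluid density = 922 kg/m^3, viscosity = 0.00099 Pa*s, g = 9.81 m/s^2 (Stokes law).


Radius R = 309/2 nm = 1.545e-07 m
Density difference = 5882 - 922 = 4960 kg/m^3
v = 2 * R^2 * (rho_p - rho_f) * g / (9 * eta)
v = 2 * (1.545e-07)^2 * 4960 * 9.81 / (9 * 0.00099)
v = 2.60711e-07 m/s = 260.7114 nm/s

260.7114


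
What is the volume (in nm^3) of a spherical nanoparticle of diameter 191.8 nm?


Radius r = 191.8/2 = 95.9 nm
Volume V = (4/3) * pi * r^3
V = (4/3) * pi * (95.9)^3
V = 3694404.38 nm^3

3694404.38


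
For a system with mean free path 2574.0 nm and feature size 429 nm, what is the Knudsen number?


Knudsen number Kn = lambda / L
Kn = 2574.0 / 429
Kn = 6.0

6.0


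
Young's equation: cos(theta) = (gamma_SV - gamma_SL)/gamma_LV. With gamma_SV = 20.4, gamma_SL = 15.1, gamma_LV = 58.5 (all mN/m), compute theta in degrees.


cos(theta) = (gamma_SV - gamma_SL) / gamma_LV
cos(theta) = (20.4 - 15.1) / 58.5
cos(theta) = 0.090598
theta = arccos(0.090598) = 84.8 degrees

84.8


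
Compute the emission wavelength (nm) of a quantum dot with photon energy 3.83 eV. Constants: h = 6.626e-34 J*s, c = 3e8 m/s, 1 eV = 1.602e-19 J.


Convert energy: E = 3.83 eV = 3.83 * 1.602e-19 = 6.13566e-19 J
lambda = h*c / E = 6.626e-34 * 3e8 / 6.13566e-19
lambda = 3.23975e-07 m = 324.0 nm

324.0


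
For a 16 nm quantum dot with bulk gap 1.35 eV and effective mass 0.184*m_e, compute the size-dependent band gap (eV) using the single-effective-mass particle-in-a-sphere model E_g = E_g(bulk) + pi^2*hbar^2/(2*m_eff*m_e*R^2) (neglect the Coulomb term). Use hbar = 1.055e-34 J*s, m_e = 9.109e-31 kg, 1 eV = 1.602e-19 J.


Radius R = 16/2 nm = 8e-09 m
Confinement energy dE = pi^2 * hbar^2 / (2 * m_eff * m_e * R^2)
dE = pi^2 * (1.055e-34)^2 / (2 * 0.184 * 9.109e-31 * (8e-09)^2) J, divided by 1.602e-19 J/eV
dE = 0.032 eV
Total band gap = E_g(bulk) + dE = 1.35 + 0.032 = 1.382 eV

1.382


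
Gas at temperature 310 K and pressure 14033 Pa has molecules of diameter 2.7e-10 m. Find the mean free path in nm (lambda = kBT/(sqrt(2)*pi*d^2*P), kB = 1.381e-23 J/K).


Mean free path: lambda = kB*T / (sqrt(2) * pi * d^2 * P)
lambda = 1.381e-23 * 310 / (sqrt(2) * pi * (2.7e-10)^2 * 14033)
lambda = 9.41917e-07 m
lambda = 941.92 nm

941.92


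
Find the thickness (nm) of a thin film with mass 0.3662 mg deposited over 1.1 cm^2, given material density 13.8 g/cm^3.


Convert: m = 0.3662 mg = 3.6620e-07 kg, A = 1.1 cm^2 = 1.1000e-04 m^2, rho = 13.8 g/cm^3 = 13800 kg/m^3
t = m / (A * rho)
t = 3.6620e-07 / (1.1000e-04 * 13800)
t = 2.4124e-07 m = 241.2 nm

241.2


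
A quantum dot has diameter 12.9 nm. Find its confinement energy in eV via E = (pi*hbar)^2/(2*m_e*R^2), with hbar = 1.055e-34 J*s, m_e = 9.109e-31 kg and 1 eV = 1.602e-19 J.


Radius R = 12.9/2 = 6.45 nm = 6.45e-09 m
E = (pi * 1.055e-34)^2 / (2 * 9.109e-31 * (6.45e-09)^2)
E(J) = 1.44939e-21
E = E(J) / 1.602e-19 = 0.009 eV

0.009


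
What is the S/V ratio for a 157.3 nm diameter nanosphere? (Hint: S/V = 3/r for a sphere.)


Radius r = 157.3/2 = 78.65 nm
S/V = 3 / r = 3 / 78.65
S/V = 0.0381 nm^-1

0.0381


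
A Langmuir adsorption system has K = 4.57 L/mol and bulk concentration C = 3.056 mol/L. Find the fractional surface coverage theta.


Langmuir isotherm: theta = K*C / (1 + K*C)
K*C = 4.57 * 3.056 = 13.96592
theta = 13.96592 / (1 + 13.96592) = 13.96592 / 14.96592
theta = 0.9332

0.9332


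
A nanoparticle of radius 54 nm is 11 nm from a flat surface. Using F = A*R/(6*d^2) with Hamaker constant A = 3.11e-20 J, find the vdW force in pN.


Convert to SI: R = 54 nm = 5.4e-08 m, d = 11 nm = 1.1e-08 m
F = A * R / (6 * d^2)
F = 3.11e-20 * 5.4e-08 / (6 * (1.1e-08)^2)
F = 2.31322e-12 N = 2.313 pN

2.313


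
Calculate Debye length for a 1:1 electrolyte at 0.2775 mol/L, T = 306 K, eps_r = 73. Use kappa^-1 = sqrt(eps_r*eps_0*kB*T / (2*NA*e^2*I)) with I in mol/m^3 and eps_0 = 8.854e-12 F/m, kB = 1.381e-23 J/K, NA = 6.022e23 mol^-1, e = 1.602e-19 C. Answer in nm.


Ionic strength I = 0.2775 * 1^2 * 1000 = 277.5 mol/m^3
kappa^-1 = sqrt(73 * 8.854e-12 * 1.381e-23 * 306 / (2 * 6.022e23 * (1.602e-19)^2 * 277.5))
kappa^-1 = 0.564 nm

0.564


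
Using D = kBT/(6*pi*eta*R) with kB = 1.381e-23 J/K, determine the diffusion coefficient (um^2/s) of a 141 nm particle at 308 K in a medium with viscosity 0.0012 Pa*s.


Radius R = 141/2 = 70.5 nm = 7.05e-08 m
D = kB*T / (6*pi*eta*R)
D = 1.381e-23 * 308 / (6 * pi * 0.0012 * 7.05e-08)
D = 2.66731e-12 m^2/s = 2.667 um^2/s

2.667


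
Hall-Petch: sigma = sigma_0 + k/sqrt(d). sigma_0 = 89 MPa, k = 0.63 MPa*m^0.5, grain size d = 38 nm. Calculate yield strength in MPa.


d = 38 nm = 3.8e-08 m
sqrt(d) = 0.0001949359
Hall-Petch contribution = k / sqrt(d) = 0.63 / 0.0001949359 = 3231.8 MPa
sigma = sigma_0 + k/sqrt(d) = 89 + 3231.8 = 3320.8 MPa

3320.8


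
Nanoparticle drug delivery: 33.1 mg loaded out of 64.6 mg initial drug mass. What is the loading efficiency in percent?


Drug loading efficiency = (drug loaded / drug initial) * 100
DLE = 33.1 / 64.6 * 100
DLE = 0.5124 * 100
DLE = 51.24%

51.24


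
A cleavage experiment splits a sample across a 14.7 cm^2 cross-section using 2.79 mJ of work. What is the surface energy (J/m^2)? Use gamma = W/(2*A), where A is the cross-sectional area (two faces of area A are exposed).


Convert: A = 14.7 cm^2 = 0.00147 m^2, W = 2.79 mJ = 0.00279 J
Cleaving exposes two faces of area A, so total new surface = 2*A and gamma = W / (2*A)
gamma = 0.00279 / (2 * 0.00147)
gamma = 0.949 J/m^2

0.949


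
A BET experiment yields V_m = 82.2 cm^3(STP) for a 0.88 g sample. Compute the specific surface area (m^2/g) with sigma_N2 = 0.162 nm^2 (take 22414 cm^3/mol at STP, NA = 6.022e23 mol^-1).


Number of moles in monolayer = V_m / 22414 = 82.2 / 22414 = 0.00366735
Number of molecules = moles * NA = 0.00366735 * 6.022e23
SA = molecules * sigma / mass
SA = (82.2 / 22414) * 6.022e23 * 0.162e-18 / 0.88
SA = 406.6 m^2/g

406.6


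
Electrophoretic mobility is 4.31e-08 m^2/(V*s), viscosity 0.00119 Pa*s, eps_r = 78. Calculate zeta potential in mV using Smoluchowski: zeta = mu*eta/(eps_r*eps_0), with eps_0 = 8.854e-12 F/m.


Smoluchowski equation: zeta = mu * eta / (eps_r * eps_0)
zeta = 4.31e-08 * 0.00119 / (78 * 8.854e-12)
zeta = 0.074266 V = 74.27 mV

74.27


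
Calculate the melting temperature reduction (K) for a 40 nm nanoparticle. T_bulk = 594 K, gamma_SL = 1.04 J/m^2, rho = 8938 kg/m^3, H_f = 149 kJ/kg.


Radius R = 40/2 = 20 nm = 2e-08 m
Convert H_f = 149 kJ/kg = 149000 J/kg
dT = 2 * gamma_SL * T_bulk / (rho * H_f * R)
dT = 2 * 1.04 * 594 / (8938 * 149000 * 2e-08)
dT = 46.4 K

46.4


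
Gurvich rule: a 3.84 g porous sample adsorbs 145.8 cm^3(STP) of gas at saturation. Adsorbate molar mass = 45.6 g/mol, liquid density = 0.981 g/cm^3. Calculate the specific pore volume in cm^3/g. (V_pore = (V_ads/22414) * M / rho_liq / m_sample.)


Moles adsorbed n = V_ads / 22414 = 145.8 / 22414 = 6.504863e-03 mol
Liquid volume V_liq = n * M / rho_liq = 6.504863e-03 * 45.6 / 0.981 = 0.30237 cm^3
Specific pore volume V_pore = V_liq / m_sample = 0.30237 / 3.84
V_pore = 0.0787 cm^3/g

0.0787


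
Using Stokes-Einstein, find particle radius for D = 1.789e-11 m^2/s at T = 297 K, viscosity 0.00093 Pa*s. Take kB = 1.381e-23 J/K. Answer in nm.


Stokes-Einstein: R = kB*T / (6*pi*eta*D)
R = 1.381e-23 * 297 / (6 * pi * 0.00093 * 1.789e-11)
R = 1.30784e-08 m = 13.08 nm

13.08


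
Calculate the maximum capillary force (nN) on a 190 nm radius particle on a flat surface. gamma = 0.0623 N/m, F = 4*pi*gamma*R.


Convert radius: R = 190 nm = 1.9e-07 m
F = 4 * pi * gamma * R
F = 4 * pi * 0.0623 * 1.9e-07
F = 1.48748e-07 N = 148.7481 nN

148.7481


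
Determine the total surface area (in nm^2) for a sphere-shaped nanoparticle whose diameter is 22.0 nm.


Radius r = 22.0/2 = 11 nm
Surface area SA = 4 * pi * r^2
SA = 4 * pi * (11)^2
SA = 1520.53 nm^2

1520.53


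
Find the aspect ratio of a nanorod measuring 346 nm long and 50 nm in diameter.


Aspect ratio AR = length / diameter
AR = 346 / 50
AR = 6.92

6.92


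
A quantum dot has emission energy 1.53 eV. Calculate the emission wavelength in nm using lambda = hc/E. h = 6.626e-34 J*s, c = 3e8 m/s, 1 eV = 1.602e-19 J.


Convert energy: E = 1.53 eV = 1.53 * 1.602e-19 = 2.45106e-19 J
lambda = h*c / E = 6.626e-34 * 3e8 / 2.45106e-19
lambda = 8.10996e-07 m = 811.0 nm

811.0


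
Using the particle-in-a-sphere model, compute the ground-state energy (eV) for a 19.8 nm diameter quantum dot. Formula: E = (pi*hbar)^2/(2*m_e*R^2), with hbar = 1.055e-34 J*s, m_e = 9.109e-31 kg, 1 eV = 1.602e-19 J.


Radius R = 19.8/2 = 9.9 nm = 9.9e-09 m
E = (pi * 1.055e-34)^2 / (2 * 9.109e-31 * (9.9e-09)^2)
E(J) = 6.15224e-22
E = E(J) / 1.602e-19 = 0.0038 eV

0.0038


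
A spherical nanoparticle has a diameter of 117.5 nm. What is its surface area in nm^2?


Radius r = 117.5/2 = 58.75 nm
Surface area SA = 4 * pi * r^2
SA = 4 * pi * (58.75)^2
SA = 43373.61 nm^2

43373.61


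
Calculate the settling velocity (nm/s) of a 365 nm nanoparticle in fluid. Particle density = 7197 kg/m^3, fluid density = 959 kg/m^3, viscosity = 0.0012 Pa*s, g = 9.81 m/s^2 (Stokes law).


Radius R = 365/2 nm = 1.825e-07 m
Density difference = 7197 - 959 = 6238 kg/m^3
v = 2 * R^2 * (rho_p - rho_f) * g / (9 * eta)
v = 2 * (1.825e-07)^2 * 6238 * 9.81 / (9 * 0.0012)
v = 3.77439e-07 m/s = 377.4386 nm/s

377.4386


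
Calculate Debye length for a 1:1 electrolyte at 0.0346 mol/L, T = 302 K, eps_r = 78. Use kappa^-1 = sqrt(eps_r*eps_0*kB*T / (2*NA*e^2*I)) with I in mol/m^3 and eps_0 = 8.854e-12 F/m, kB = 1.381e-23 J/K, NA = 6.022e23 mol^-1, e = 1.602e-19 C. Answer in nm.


Ionic strength I = 0.0346 * 1^2 * 1000 = 34.6 mol/m^3
kappa^-1 = sqrt(78 * 8.854e-12 * 1.381e-23 * 302 / (2 * 6.022e23 * (1.602e-19)^2 * 34.6))
kappa^-1 = 1.641 nm

1.641
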